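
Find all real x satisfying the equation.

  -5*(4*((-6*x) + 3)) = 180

Step 1. [-5*(4*((-6*x) + 3)) = 180] divide by the outer -5. So div: 4*((-6*x) + 3) = -36.
Step 2. [4*((-6*x) + 3) = -36] 4 out front; divide by 4. So div: (-6*x) + 3 = -9.
Step 3. [(-6*x) + 3 = -9] peel the +3: subtract 3 from each side, so sub: -6*x = -12.
Step 4. [-6*x = -12] leading coefficient -6: divide by -6. So div: x = 2.

Answer: x ∈ {2}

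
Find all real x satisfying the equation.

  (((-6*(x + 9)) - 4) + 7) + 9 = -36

Step 1. [(((-6*(x + 9)) - 4) + 7) + 9 = -36] peel the +9: subtract 9 from each side. So sub: ((-6*(x + 9)) - 4) + 7 = -45.
Step 2. [((-6*(x + 9)) - 4) + 7 = -45] the outer +7 inverts by subtracting 7, so sub: (-6*(x + 9)) - 4 = -52.
Step 3. [(-6*(x + 9)) - 4 = -52] 4 comes off first (add 4), so sub: -6*(x + 9) = -48.
Step 4. [-6*(x + 9) = -48] -6·(inner) — divide through by -6, so div: x + 9 = 8.
Step 5. [x + 9 = 8] the outer +9 inverts by subtracting 9 ⇒ sub: x = -1.

Answer: x ∈ {-1}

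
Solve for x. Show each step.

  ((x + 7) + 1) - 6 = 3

Step 1. [((x + 7) + 1) - 6 = 3] 6 comes off first (add 6), so sub: (x + 7) + 1 = 9.
Step 2. [(x + 7) + 1 = 9] subtract 1: x sits inside (… + 1). So sub: x + 7 = 8.
Step 3. [x + 7 = 8] +7 is outermost — subtract 7 both sides, so sub: x = 1.

Answer: x ∈ {1}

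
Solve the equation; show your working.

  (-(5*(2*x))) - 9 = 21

Step 1. [(-(5*(2*x))) - 9 = 21] peel the -9: add 9 from each side ⇒ sub: -(5*(2*x)) = 30.
Step 2. [-(5*(2*x)) = 30] leading − — multiply by −1 ⇒ neg: 5*(2*x) = -30.
Step 3. [5*(2*x) = -30] divide by the outer 5, so div: 2*x = -6.
Step 4. [2*x = -6] LHS = 2·(…); ÷2 both sides. So div: x = -3.

Answer: x ∈ {-3}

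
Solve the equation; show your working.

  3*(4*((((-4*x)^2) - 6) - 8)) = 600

Step 1. [3*(4*((((-4*x)^2) - 6) - 8)) = 600] 3·(inner) — divide through by 3 ⇒ div: 4*((((-4*x)^2) - 6) - 8) = 200.
Step 2. [4*((((-4*x)^2) - 6) - 8) = 200] 4 out front; divide by 4 ⇒ div: (((-4*x)^2) - 6) - 8 = 50.
Step 3. [(((-4*x)^2) - 6) - 8 = 50] add 8: x sits inside (… - 8), so sub: ((-4*x)^2) - 6 = 58.
Step 4. [((-4*x)^2) - 6 = 58] -6 is outermost — add 6 both sides. So sub: (-4*x)^2 = 64.
Step 5. [(-4*x)^2 = 64] LHS squared, RHS 64 ≥ 0: apply √ (±). So sqrt: -4*x = 8 or -8.
Step 6. [-4*x = 8 or -8] -4·(inner) — divide through by -4, so div: x = -2 or 2.

Answer: x ∈ {-2, 2}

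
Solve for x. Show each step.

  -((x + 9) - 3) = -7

Step 1. [-((x + 9) - 3) = -7] flip signs both sides. So neg: (x + 9) - 3 = 7.
Step 2. [(x + 9) - 3 = 7] the outer -3 inverts by adding 3 ⇒ sub: x + 9 = 10.
Step 3. [x + 9 = 10] the outer +9 inverts by subtracting 9 ⇒ sub: x = 1.

Answer: x ∈ {1}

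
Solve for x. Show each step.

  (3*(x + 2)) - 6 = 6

Step 1. [(3*(x + 2)) - 6 = 6] peel the -6: add 6 from each side, so sub: 3*(x + 2) = 12.
Step 2. [3*(x + 2) = 12] 3 out front; divide by 3 ⇒ div: x + 2 = 4.
Step 3. [x + 2 = 4] +2 is outermost — subtract 2 both sides, so sub: x = 2.

Answer: x ∈ {2}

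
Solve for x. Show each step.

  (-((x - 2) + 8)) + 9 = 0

Step 1. [(-((x - 2) + 8)) + 9 = 0] 9 comes off first (subtract 9), so sub: -((x - 2) + 8) = -9.
Step 2. [-((x - 2) + 8) = -9] leading − — multiply by −1. So neg: (x - 2) + 8 = 9.
Step 3. [(x - 2) + 8 = 9] +8 is outermost — subtract 8 both sides ⇒ sub: x - 2 = 1.
Step 4. [x - 2 = 1] the outer -2 inverts by adding 2, so sub: x = 3.

Answer: x ∈ {3}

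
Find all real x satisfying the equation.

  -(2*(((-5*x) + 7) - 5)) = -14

Step 1. [-(2*(((-5*x) + 7) - 5)) = -14] leading − — multiply by −1. So neg: 2*(((-5*x) + 7) - 5) = 14.
Step 2. [2*(((-5*x) + 7) - 5) = 14] LHS = 2·(…); ÷2 both sides, so div: ((-5*x) + 7) - 5 = 7.
Step 3. [((-5*x) + 7) - 5 = 7] peel the -5: add 5 from each side ⇒ sub: (-5*x) + 7 = 12.
Step 4. [(-5*x) + 7 = 12] the outer +7 inverts by subtracting 7, so sub: -5*x = 5.
Step 5. [-5*x = 5] -5·(inner) — divide through by -5. So div: x = -1.

Answer: x ∈ {-1}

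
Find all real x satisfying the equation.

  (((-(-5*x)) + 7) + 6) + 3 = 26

Step 1. [(((-(-5*x)) + 7) + 6) + 3 = 26] peel the +3: subtract 3 from each side. So sub: ((-(-5*x)) + 7) + 6 = 23.
Step 2. [((-(-5*x)) + 7) + 6 = 23] 6 comes off first (subtract 6), so sub: (-(-5*x)) + 7 = 17.
Step 3. [(-(-5*x)) + 7 = 17] the outer +7 inverts by subtracting 7 ⇒ sub: -(-5*x) = 10.
Step 4. [-(-5*x) = 10] leading − — multiply by −1 ⇒ neg: -5*x = -10.
Step 5. [-5*x = -10] -5 out front; divide by -5 ⇒ div: x = 2.

Answer: x ∈ {2}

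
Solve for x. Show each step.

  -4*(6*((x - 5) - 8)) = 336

Step 1. [-4*(6*((x - 5) - 8)) = 336] -4 out front; divide by -4. So div: 6*((x - 5) - 8) = -84.
Step 2. [6*((x - 5) - 8) = -84] LHS = 6·(…); ÷6 both sides ⇒ div: (x - 5) - 8 = -14.
Step 3. [(x - 5) - 8 = -14] peel the -8: add 8 from each side ⇒ sub: x - 5 = -6.
Step 4. [x - 5 = -6] the outer -5 inverts by adding 5. So sub: x = -1.

Answer: x ∈ {-1}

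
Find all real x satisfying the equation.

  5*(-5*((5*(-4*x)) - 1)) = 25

Step 1. [5*(-5*((5*(-4*x)) - 1)) = 25] leading coefficient 5: divide by 5 ⇒ div: -5*((5*(-4*x)) - 1) = 5.
Step 2. [-5*((5*(-4*x)) - 1) = 5] -5·(inner) — divide through by -5 ⇒ div: (5*(-4*x)) - 1 = -1.
Step 3. [(5*(-4*x)) - 1 = -1] -1 is outermost — add 1 both sides ⇒ sub: 5*(-4*x) = 0.
Step 4. [5*(-4*x) = 0] 5·(inner) — divide through by 5 ⇒ div: -4*x = 0.
Step 5. [-4*x = 0] -4 out front; divide by -4, so div: x = 0.

Answer: x ∈ {0}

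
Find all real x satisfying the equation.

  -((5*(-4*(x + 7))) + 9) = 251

Step 1. [-((5*(-4*(x + 7))) + 9) = 251] LHS negated; negate both sides ⇒ neg: (5*(-4*(x + 7))) + 9 = -251.
Step 2. [(5*(-4*(x + 7))) + 9 = -251] peel the +9: subtract 9 from each side. So sub: 5*(-4*(x + 7)) = -260.
Step 3. [5*(-4*(x + 7)) = -260] divide by the outer 5 ⇒ div: -4*(x + 7) = -52.
Step 4. [-4*(x + 7) = -52] leading coefficient -4: divide by -4, so div: x + 7 = 13.
Step 5. [x + 7 = 13] 7 comes off first (subtract 7), so sub: x = 6.

Answer: x ∈ {6}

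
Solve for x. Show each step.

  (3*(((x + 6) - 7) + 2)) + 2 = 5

Step 1. [(3*(((x + 6) - 7) + 2)) + 2 = 5] the outer +2 inverts by subtracting 2, so sub: 3*(((x + 6) - 7) + 2) = 3.
Step 2. [3*(((x + 6) - 7) + 2) = 3] 3 out front; divide by 3 ⇒ div: ((x + 6) - 7) + 2 = 1.
Step 3. [((x + 6) - 7) + 2 = 1] 2 comes off first (subtract 2), so sub: (x + 6) - 7 = -1.
Step 4. [(x + 6) - 7 = -1] -7 is outermost — add 7 both sides ⇒ sub: x + 6 = 6.
Step 5. [x + 6 = 6] subtract 6: x sits inside (… + 6) ⇒ sub: x = 0.

Answer: x ∈ {0}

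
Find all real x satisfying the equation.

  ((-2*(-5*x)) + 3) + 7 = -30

Step 1. [((-2*(-5*x)) + 3) + 7 = -30] 7 comes off first (subtract 7), so sub: (-2*(-5*x)) + 3 = -37.
Step 2. [(-2*(-5*x)) + 3 = -37] +3 is outermost — subtract 3 both sides, so sub: -2*(-5*x) = -40.
Step 3. [-2*(-5*x) = -40] leading coefficient -2: divide by -2, so div: -5*x = 20.
Step 4. [-5*x = 20] divide by the outer -5, so div: x = -4.

Answer: x ∈ {-4}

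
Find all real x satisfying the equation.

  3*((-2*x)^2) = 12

Step 1. [3*((-2*x)^2) = 12] leading coefficient 3: divide by 3, so div: (-2*x)^2 = 4.
Step 2. [(-2*x)^2 = 4] √ both sides: 4 ≥ 0 gives two branches ⇒ sqrt: -2*x = 2 or -2.
Step 3. [-2*x = 2 or -2] LHS = -2·(…); ÷-2 both sides. So div: x = -1 or 1.

Answer: x ∈ {-1, 1}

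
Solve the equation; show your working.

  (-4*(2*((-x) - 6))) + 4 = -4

Step 1. [(-4*(2*((-x) - 6))) + 4 = -4] peel the +4: subtract 4 from each side ⇒ sub: -4*(2*((-x) - 6)) = -8.
Step 2. [-4*(2*((-x) - 6)) = -8] divide by the outer -4, so div: 2*((-x) - 6) = 2.
Step 3. [2*((-x) - 6) = 2] 2 out front; divide by 2, so div: (-x) - 6 = 1.
Step 4. [(-x) - 6 = 1] the outer -6 inverts by adding 6 ⇒ sub: -x = 7.
Step 5. [-x = 7] leading − — multiply by −1 ⇒ neg: x = -7.

Answer: x ∈ {-7}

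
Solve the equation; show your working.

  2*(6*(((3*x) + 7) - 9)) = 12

Step 1. [2*(6*(((3*x) + 7) - 9)) = 12] LHS = 2·(…); ÷2 both sides, so div: 6*(((3*x) + 7) - 9) = 6.
Step 2. [6*(((3*x) + 7) - 9) = 6] leading coefficient 6: divide by 6 ⇒ div: ((3*x) + 7) - 9 = 1.
Step 3. [((3*x) + 7) - 9 = 1] the outer -9 inverts by adding 9. So sub: (3*x) + 7 = 10.
Step 4. [(3*x) + 7 = 10] subtract 7: x sits inside (… + 7), so sub: 3*x = 3.
Step 5. [3*x = 3] leading coefficient 3: divide by 3, so div: x = 1.

Answer: x ∈ {1}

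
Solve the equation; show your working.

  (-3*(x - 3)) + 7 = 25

Step 1. [(-3*(x - 3)) + 7 = 25] 7 comes off first (subtract 7). So sub: -3*(x - 3) = 18.
Step 2. [-3*(x - 3) = 18] divide by the outer -3 ⇒ div: x - 3 = -6.
Step 3. [x - 3 = -6] peel the -3: add 3 from each side. So sub: x = -3.

Answer: x ∈ {-3}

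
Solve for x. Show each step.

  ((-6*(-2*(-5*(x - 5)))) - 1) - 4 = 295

Step 1. [((-6*(-2*(-5*(x - 5)))) - 1) - 4 = 295] the outer -4 inverts by adding 4, so sub: (-6*(-2*(-5*(x - 5)))) - 1 = 299.
Step 2. [(-6*(-2*(-5*(x - 5)))) - 1 = 299] the outer -1 inverts by adding 1, so sub: -6*(-2*(-5*(x - 5))) = 300.
Step 3. [-6*(-2*(-5*(x - 5))) = 300] leading coefficient -6: divide by -6 ⇒ div: -2*(-5*(x - 5)) = -50.
Step 4. [-2*(-5*(x - 5)) = -50] leading coefficient -2: divide by -2, so div: -5*(x - 5) = 25.
Step 5. [-5*(x - 5) = 25] divide by the outer -5 ⇒ div: x - 5 = -5.
Step 6. [x - 5 = -5] 5 comes off first (add 5) ⇒ sub: x = 0.

Answer: x ∈ {0}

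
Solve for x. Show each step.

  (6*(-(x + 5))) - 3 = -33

Step 1. [(6*(-(x + 5))) - 3 = -33] 3 comes off first (add 3) ⇒ sub: 6*(-(x + 5)) = -30.
Step 2. [6*(-(x + 5)) = -30] LHS = 6·(…); ÷6 both sides. So div: -(x + 5) = -5.
Step 3. [-(x + 5) = -5] flip signs both sides ⇒ neg: x + 5 = 5.
Step 4. [x + 5 = 5] 5 comes off first (subtract 5) ⇒ sub: x = 0.

Answer: x ∈ {0}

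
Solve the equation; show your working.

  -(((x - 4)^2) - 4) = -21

Step 1. [-(((x - 4)^2) - 4) = -21] LHS negated; negate both sides, so neg: ((x - 4)^2) - 4 = 21.
Step 2. [((x - 4)^2) - 4 = 21] peel the -4: add 4 from each side. So sub: (x - 4)^2 = 25.
Step 3. [(x - 4)^2 = 25] √ both sides: 25 ≥ 0 gives two branches, so sqrt: x - 4 = 5 or -5.
Step 4. [x - 4 = 5 or -5] -4 is outermost — add 4 both sides ⇒ sub: x = 9 or -1.

Answer: x ∈ {-1, 9}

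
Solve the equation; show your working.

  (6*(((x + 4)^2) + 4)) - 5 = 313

Step 1. [(6*(((x + 4)^2) + 4)) - 5 = 313] add 5: x sits inside (… - 5), so sub: 6*(((x + 4)^2) + 4) = 318.
Step 2. [6*(((x + 4)^2) + 4) = 318] divide by the outer 6 ⇒ div: ((x + 4)^2) + 4 = 53.
Step 3. [((x + 4)^2) + 4 = 53] subtract 4: x sits inside (… + 4), so sub: (x + 4)^2 = 49.
Step 4. [(x + 4)^2 = 49] 49 ≥ 0, LHS is (·)² — take ±√, so sqrt: x + 4 = 7 or -7.
Step 5. [x + 4 = 7 or -7] subtract 4: x sits inside (… + 4), so sub: x = 3 or -11.

Answer: x ∈ {-11, 3}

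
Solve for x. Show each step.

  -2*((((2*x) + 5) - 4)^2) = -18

Step 1. [-2*((((2*x) + 5) - 4)^2) = -18] divide by the outer -2, so div: (((2*x) + 5) - 4)^2 = 9.
Step 2. [(((2*x) + 5) - 4)^2 = 9] √ both sides: 9 ≥ 0 gives two branches ⇒ sqrt: ((2*x) + 5) - 4 = 3 or -3.
Step 3. [((2*x) + 5) - 4 = 3 or -3] peel the -4: add 4 from each side. So sub: (2*x) + 5 = 7 or 1.
Step 4. [(2*x) + 5 = 7 or 1] subtract 5: x sits inside (… + 5) ⇒ sub: 2*x = 2 or -4.
Step 5. [2*x = 2 or -4] leading coefficient 2: divide by 2 ⇒ div: x = 1 or -2.

Answer: x ∈ {-2, 1}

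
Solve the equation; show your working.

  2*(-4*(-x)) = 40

Step 1. [2*(-4*(-x)) = 40] divide by the outer 2. So div: -4*(-x) = 20.
Step 2. [-4*(-x) = 20] LHS = -4·(…); ÷-4 both sides. So div: -x = -5.
Step 3. [-x = -5] LHS negated; negate both sides ⇒ neg: x = 5.

Answer: x ∈ {5}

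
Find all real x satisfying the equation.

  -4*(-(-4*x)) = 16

Step 1. [-4*(-(-4*x)) = 16] leading coefficient -4: divide by -4 ⇒ div: -(-4*x) = -4.
Step 2. [-(-4*x) = -4] flip signs both sides. So neg: -4*x = 4.
Step 3. [-4*x = 4] divide by the outer -4. So div: x = -1.

Answer: x ∈ {-1}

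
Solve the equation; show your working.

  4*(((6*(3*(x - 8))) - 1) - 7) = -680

Step 1. [4*(((6*(3*(x - 8))) - 1) - 7) = -680] 4·(inner) — divide through by 4, so div: ((6*(3*(x - 8))) - 1) - 7 = -170.
Step 2. [((6*(3*(x - 8))) - 1) - 7 = -170] -7 is outermost — add 7 both sides, so sub: (6*(3*(x - 8))) - 1 = -163.
Step 3. [(6*(3*(x - 8))) - 1 = -163] the outer -1 inverts by adding 1 ⇒ sub: 6*(3*(x - 8)) = -162.
Step 4. [6*(3*(x - 8)) = -162] 6·(inner) — divide through by 6, so div: 3*(x - 8) = -27.
Step 5. [3*(x - 8) = -27] 3 out front; divide by 3 ⇒ div: x - 8 = -9.
Step 6. [x - 8 = -9] 8 comes off first (add 8). So sub: x = -1.

Answer: x ∈ {-1}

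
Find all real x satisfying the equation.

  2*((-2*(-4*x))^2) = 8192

Step 1. [2*((-2*(-4*x))^2) = 8192] divide by the outer 2 ⇒ div: (-2*(-4*x))^2 = 4096.
Step 2. [(-2*(-4*x))^2 = 4096] √ both sides: 4096 ≥ 0 gives two branches, so sqrt: -2*(-4*x) = 64 or -64.
Step 3. [-2*(-4*x) = 64 or -64] -2·(inner) — divide through by -2 ⇒ div: -4*x = -32 or 32.
Step 4. [-4*x = -32 or 32] -4·(inner) — divide through by -4 ⇒ div: x = 8 or -8.

Answer: x ∈ {-8, 8}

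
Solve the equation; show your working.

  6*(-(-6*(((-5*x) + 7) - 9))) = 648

Step 1. [6*(-(-6*(((-5*x) + 7) - 9))) = 648] 6 out front; divide by 6 ⇒ div: -(-6*(((-5*x) + 7) - 9)) = 108.
Step 2. [-(-6*(((-5*x) + 7) - 9)) = 108] leading − — multiply by −1. So neg: -6*(((-5*x) + 7) - 9) = -108.
Step 3. [-6*(((-5*x) + 7) - 9) = -108] -6 out front; divide by -6, so div: ((-5*x) + 7) - 9 = 18.
Step 4. [((-5*x) + 7) - 9 = 18] the outer -9 inverts by adding 9, so sub: (-5*x) + 7 = 27.
Step 5. [(-5*x) + 7 = 27] +7 is outermost — subtract 7 both sides. So sub: -5*x = 20.
Step 6. [-5*x = 20] divide by the outer -5 ⇒ div: x = -4.

Answer: x ∈ {-4}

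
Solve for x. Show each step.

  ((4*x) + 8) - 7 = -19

Step 1. [((4*x) + 8) - 7 = -19] add 7: x sits inside (… - 7), so sub: (4*x) + 8 = -12.
Step 2. [(4*x) + 8 = -12] +8 is outermost — subtract 8 both sides ⇒ sub: 4*x = -20.
Step 3. [4*x = -20] divide by the outer 4, so div: x = -5.

Answer: x ∈ {-5}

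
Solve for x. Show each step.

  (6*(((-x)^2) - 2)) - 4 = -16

Step 1. [(6*(((-x)^2) - 2)) - 4 = -16] -4 is outermost — add 4 both sides, so sub: 6*(((-x)^2) - 2) = -12.
Step 2. [6*(((-x)^2) - 2) = -12] 6·(inner) — divide through by 6 ⇒ div: ((-x)^2) - 2 = -2.
Step 3. [((-x)^2) - 2 = -2] peel the -2: add 2 from each side ⇒ sub: (-x)^2 = 0.
Step 4. [(-x)^2 = 0] LHS squared, RHS 0 ≥ 0: apply √ (±). So sqrt: -x = 0.
Step 5. [-x = 0] leading − — multiply by −1. So neg: x = 0.

Answer: x ∈ {0}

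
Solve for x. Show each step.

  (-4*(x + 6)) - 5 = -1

Step 1. [(-4*(x + 6)) - 5 = -1] the outer -5 inverts by adding 5. So sub: -4*(x + 6) = 4.
Step 2. [-4*(x + 6) = 4] -4·(inner) — divide through by -4 ⇒ div: x + 6 = -1.
Step 3. [x + 6 = -1] subtract 6: x sits inside (… + 6). So sub: x = -7.

Answer: x ∈ {-7}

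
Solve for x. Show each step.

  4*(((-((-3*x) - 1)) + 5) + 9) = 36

Step 1. [4*(((-((-3*x) - 1)) + 5) + 9) = 36] LHS = 4·(…); ÷4 both sides. So div: ((-((-3*x) - 1)) + 5) + 9 = 9.
Step 2. [((-((-3*x) - 1)) + 5) + 9 = 9] peel the +9: subtract 9 from each side, so sub: (-((-3*x) - 1)) + 5 = 0.
Step 3. [(-((-3*x) - 1)) + 5 = 0] +5 is outermost — subtract 5 both sides. So sub: -((-3*x) - 1) = -5.
Step 4. [-((-3*x) - 1) = -5] LHS negated; negate both sides ⇒ neg: (-3*x) - 1 = 5.
Step 5. [(-3*x) - 1 = 5] the outer -1 inverts by adding 1. So sub: -3*x = 6.
Step 6. [-3*x = 6] divide by the outer -3. So div: x = -2.

Answer: x ∈ {-2}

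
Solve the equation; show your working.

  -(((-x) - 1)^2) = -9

Step 1. [-(((-x) - 1)^2) = -9] leading − — multiply by −1. So neg: ((-x) - 1)^2 = 9.
Step 2. [((-x) - 1)^2 = 9] √ both sides: 9 ≥ 0 gives two branches. So sqrt: (-x) - 1 = 3 or -3.
Step 3. [(-x) - 1 = 3 or -3] add 1: x sits inside (… - 1), so sub: -x = 4 or -2.
Step 4. [-x = 4 or -2] LHS negated; negate both sides, so neg: x = -4 or 2.

Answer: x ∈ {-4, 2}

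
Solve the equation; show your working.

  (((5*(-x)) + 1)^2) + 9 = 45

Step 1. [(((5*(-x)) + 1)^2) + 9 = 45] the outer +9 inverts by subtracting 9. So sub: ((5*(-x)) + 1)^2 = 36.
Step 2. [((5*(-x)) + 1)^2 = 36] √ both sides: 36 ≥ 0 gives two branches ⇒ sqrt: (5*(-x)) + 1 = 6 or -6.
Step 3. [(5*(-x)) + 1 = 6 or -6] peel the +1: subtract 1 from each side ⇒ sub: 5*(-x) = 5 or -7.
Step 4. [5*(-x) = 5 or -7] divide by the outer 5, so div: -x = 1 or -7/5.
Step 5. [-x = 1 or -7/5] leading − — multiply by −1 ⇒ neg: x = -1 or 7/5.

Answer: x ∈ {-1, 7/5}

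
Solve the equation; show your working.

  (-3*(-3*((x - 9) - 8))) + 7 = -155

Step 1. [(-3*(-3*((x - 9) - 8))) + 7 = -155] the outer +7 inverts by subtracting 7, so sub: -3*(-3*((x - 9) - 8)) = -162.
Step 2. [-3*(-3*((x - 9) - 8)) = -162] divide by the outer -3, so div: -3*((x - 9) - 8) = 54.
Step 3. [-3*((x - 9) - 8) = 54] -3 out front; divide by -3. So div: (x - 9) - 8 = -18.
Step 4. [(x - 9) - 8 = -18] -8 is outermost — add 8 both sides ⇒ sub: x - 9 = -10.
Step 5. [x - 9 = -10] peel the -9: add 9 from each side, so sub: x = -1.

Answer: x ∈ {-1}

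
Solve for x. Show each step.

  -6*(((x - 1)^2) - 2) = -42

Step 1. [-6*(((x - 1)^2) - 2) = -42] divide by the outer -6. So div: ((x - 1)^2) - 2 = 7.
Step 2. [((x - 1)^2) - 2 = 7] 2 comes off first (add 2) ⇒ sub: (x - 1)^2 = 9.
Step 3. [(x - 1)^2 = 9] 9 ≥ 0, LHS is (·)² — take ±√, so sqrt: x - 1 = 3 or -3.
Step 4. [x - 1 = 3 or -3] add 1: x sits inside (… - 1) ⇒ sub: x = 4 or -2.

Answer: x ∈ {-2, 4}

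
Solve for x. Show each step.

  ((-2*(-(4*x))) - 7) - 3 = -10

Step 1. [((-2*(-(4*x))) - 7) - 3 = -10] peel the -3: add 3 from each side ⇒ sub: (-2*(-(4*x))) - 7 = -7.
Step 2. [(-2*(-(4*x))) - 7 = -7] peel the -7: add 7 from each side. So sub: -2*(-(4*x)) = 0.
Step 3. [-2*(-(4*x)) = 0] -2·(inner) — divide through by -2, so div: -(4*x) = 0.
Step 4. [-(4*x) = 0] flip signs both sides ⇒ neg: 4*x = 0.
Step 5. [4*x = 0] 4 out front; divide by 4, so div: x = 0.

Answer: x ∈ {0}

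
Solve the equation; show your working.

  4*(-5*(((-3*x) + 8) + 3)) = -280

Step 1. [4*(-5*(((-3*x) + 8) + 3)) = -280] 4 out front; divide by 4, so div: -5*(((-3*x) + 8) + 3) = -70.
Step 2. [-5*(((-3*x) + 8) + 3) = -70] LHS = -5·(…); ÷-5 both sides. So div: ((-3*x) + 8) + 3 = 14.
Step 3. [((-3*x) + 8) + 3 = 14] subtract 3: x sits inside (… + 3). So sub: (-3*x) + 8 = 11.
Step 4. [(-3*x) + 8 = 11] 8 comes off first (subtract 8) ⇒ sub: -3*x = 3.
Step 5. [-3*x = 3] -3 out front; divide by -3, so div: x = -1.

Answer: x ∈ {-1}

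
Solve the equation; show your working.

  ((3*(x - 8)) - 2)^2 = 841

Step 1. [((3*(x - 8)) - 2)^2 = 841] √ both sides: 841 ≥ 0 gives two branches ⇒ sqrt: (3*(x - 8)) - 2 = 29 or -29.
Step 2. [(3*(x - 8)) - 2 = 29 or -29] 2 comes off first (add 2). So sub: 3*(x - 8) = 31 or -27.
Step 3. [3*(x - 8) = 31 or -27] 3 out front; divide by 3. So div: x - 8 = 31/3 or -9.
Step 4. [x - 8 = 31/3 or -9] 8 comes off first (add 8) ⇒ sub: x = 55/3 or -1.

Answer: x ∈ {-1, 55/3}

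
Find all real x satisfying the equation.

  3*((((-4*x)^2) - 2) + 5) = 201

Step 1. [3*((((-4*x)^2) - 2) + 5) = 201] 3 out front; divide by 3. So div: (((-4*x)^2) - 2) + 5 = 67.
Step 2. [(((-4*x)^2) - 2) + 5 = 67] 5 comes off first (subtract 5). So sub: ((-4*x)^2) - 2 = 62.
Step 3. [((-4*x)^2) - 2 = 62] add 2: x sits inside (… - 2). So sub: (-4*x)^2 = 64.
Step 4. [(-4*x)^2 = 64] LHS squared, RHS 64 ≥ 0: apply √ (±) ⇒ sqrt: -4*x = 8 or -8.
Step 5. [-4*x = 8 or -8] -4·(inner) — divide through by -4, so div: x = -2 or 2.

Answer: x ∈ {-2, 2}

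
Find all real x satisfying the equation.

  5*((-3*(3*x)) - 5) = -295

Step 1. [5*((-3*(3*x)) - 5) = -295] LHS = 5·(…); ÷5 both sides, so div: (-3*(3*x)) - 5 = -59.
Step 2. [(-3*(3*x)) - 5 = -59] 5 comes off first (add 5), so sub: -3*(3*x) = -54.
Step 3. [-3*(3*x) = -54] divide by the outer -3. So div: 3*x = 18.
Step 4. [3*x = 18] LHS = 3·(…); ÷3 both sides ⇒ div: x = 6.

Answer: x ∈ {6}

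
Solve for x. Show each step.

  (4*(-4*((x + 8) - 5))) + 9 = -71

Step 1. [(4*(-4*((x + 8) - 5))) + 9 = -71] +9 is outermost — subtract 9 both sides ⇒ sub: 4*(-4*((x + 8) - 5)) = -80.
Step 2. [4*(-4*((x + 8) - 5)) = -80] divide by the outer 4. So div: -4*((x + 8) - 5) = -20.
Step 3. [-4*((x + 8) - 5) = -20] divide by the outer -4 ⇒ div: (x + 8) - 5 = 5.
Step 4. [(x + 8) - 5 = 5] 5 comes off first (add 5) ⇒ sub: x + 8 = 10.
Step 5. [x + 8 = 10] subtract 8: x sits inside (… + 8) ⇒ sub: x = 2.

Answer: x ∈ {2}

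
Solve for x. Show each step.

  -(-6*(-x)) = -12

Step 1. [-(-6*(-x)) = -12] LHS negated; negate both sides, so neg: -6*(-x) = 12.
Step 2. [-6*(-x) = 12] leading coefficient -6: divide by -6, so div: -x = -2.
Step 3. [-x = -2] flip signs both sides ⇒ neg: x = 2.

Answer: x ∈ {2}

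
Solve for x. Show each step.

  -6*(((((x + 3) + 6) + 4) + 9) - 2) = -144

Step 1. [-6*(((((x + 3) + 6) + 4) + 9) - 2) = -144] -6·(inner) — divide through by -6 ⇒ div: ((((x + 3) + 6) + 4) + 9) - 2 = 24.
Step 2. [((((x + 3) + 6) + 4) + 9) - 2 = 24] -2 is outermost — add 2 both sides, so sub: (((x + 3) + 6) + 4) + 9 = 26.
Step 3. [(((x + 3) + 6) + 4) + 9 = 26] peel the +9: subtract 9 from each side. So sub: ((x + 3) + 6) + 4 = 17.
Step 4. [((x + 3) + 6) + 4 = 17] +4 is outermost — subtract 4 both sides, so sub: (x + 3) + 6 = 13.
Step 5. [(x + 3) + 6 = 13] +6 is outermost — subtract 6 both sides ⇒ sub: x + 3 = 7.
Step 6. [x + 3 = 7] +3 is outermost — subtract 3 both sides, so sub: x = 4.

Answer: x ∈ {4}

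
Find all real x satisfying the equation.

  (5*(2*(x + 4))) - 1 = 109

Step 1. [(5*(2*(x + 4))) - 1 = 109] add 1: x sits inside (… - 1), so sub: 5*(2*(x + 4)) = 110.
Step 2. [5*(2*(x + 4)) = 110] LHS = 5·(…); ÷5 both sides, so div: 2*(x + 4) = 22.
Step 3. [2*(x + 4) = 22] LHS = 2·(…); ÷2 both sides. So div: x + 4 = 11.
Step 4. [x + 4 = 11] the outer +4 inverts by subtracting 4, so sub: x = 7.

Answer: x ∈ {7}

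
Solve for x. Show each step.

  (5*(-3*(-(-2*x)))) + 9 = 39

Step 1. [(5*(-3*(-(-2*x)))) + 9 = 39] subtract 9: x sits inside (… + 9) ⇒ sub: 5*(-3*(-(-2*x))) = 30.
Step 2. [5*(-3*(-(-2*x))) = 30] leading coefficient 5: divide by 5. So div: -3*(-(-2*x)) = 6.
Step 3. [-3*(-(-2*x)) = 6] divide by the outer -3, so div: -(-2*x) = -2.
Step 4. [-(-2*x) = -2] leading − — multiply by −1 ⇒ neg: -2*x = 2.
Step 5. [-2*x = 2] -2·(inner) — divide through by -2. So div: x = -1.

Answer: x ∈ {-1}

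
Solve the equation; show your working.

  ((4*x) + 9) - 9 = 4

Step 1. [((4*x) + 9) - 9 = 4] -9 is outermost — add 9 both sides ⇒ sub: (4*x) + 9 = 13.
Step 2. [(4*x) + 9 = 13] +9 is outermost — subtract 9 both sides. So sub: 4*x = 4.
Step 3. [4*x = 4] divide by the outer 4, so div: x = 1.

Answer: x ∈ {1}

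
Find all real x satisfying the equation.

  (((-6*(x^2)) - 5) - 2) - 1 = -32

Step 1. [(((-6*(x^2)) - 5) - 2) - 1 = -32] -1 is outermost — add 1 both sides. So sub: ((-6*(x^2)) - 5) - 2 = -31.
Step 2. [((-6*(x^2)) - 5) - 2 = -31] -2 is outermost — add 2 both sides. So sub: (-6*(x^2)) - 5 = -29.
Step 3. [(-6*(x^2)) - 5 = -29] -5 is outermost — add 5 both sides ⇒ sub: -6*(x^2) = -24.
Step 4. [-6*(x^2) = -24] LHS = -6·(…); ÷-6 both sides, so div: x^2 = 4.
Step 5. [x^2 = 4] √ both sides: 4 ≥ 0 gives two branches, so sqrt: x = 2 or -2.

Answer: x ∈ {-2, 2}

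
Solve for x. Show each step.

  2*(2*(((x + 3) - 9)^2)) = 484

Step 1. [2*(2*(((x + 3) - 9)^2)) = 484] divide by the outer 2 ⇒ div: 2*(((x + 3) - 9)^2) = 242.
Step 2. [2*(((x + 3) - 9)^2) = 242] leading coefficient 2: divide by 2 ⇒ div: ((x + 3) - 9)^2 = 121.
Step 3. [((x + 3) - 9)^2 = 121] LHS squared, RHS 121 ≥ 0: apply √ (±). So sqrt: (x + 3) - 9 = 11 or -11.
Step 4. [(x + 3) - 9 = 11 or -11] add 9: x sits inside (… - 9), so sub: x + 3 = 20 or -2.
Step 5. [x + 3 = 20 or -2] the outer +3 inverts by subtracting 3 ⇒ sub: x = 17 or -5.

Answer: x ∈ {-5, 17}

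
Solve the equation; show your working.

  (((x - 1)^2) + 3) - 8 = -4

Step 1. [(((x - 1)^2) + 3) - 8 = -4] 8 comes off first (add 8) ⇒ sub: ((x - 1)^2) + 3 = 4.
Step 2. [((x - 1)^2) + 3 = 4] subtract 3: x sits inside (… + 3). So sub: (x - 1)^2 = 1.
Step 3. [(x - 1)^2 = 1] 1 ≥ 0, LHS is (·)² — take ±√. So sqrt: x - 1 = 1 or -1.
Step 4. [x - 1 = 1 or -1] 1 comes off first (add 1), so sub: x = 2 or 0.

Answer: x ∈ {0, 2}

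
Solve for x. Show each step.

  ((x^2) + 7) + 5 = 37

Step 1. [((x^2) + 7) + 5 = 37] peel the +5: subtract 5 from each side ⇒ sub: (x^2) + 7 = 32.
Step 2. [(x^2) + 7 = 32] the outer +7 inverts by subtracting 7. So sub: x^2 = 25.
Step 3. [x^2 = 25] √ both sides: 25 ≥ 0 gives two branches. So sqrt: x = 5 or -5.

Answer: x ∈ {-5, 5}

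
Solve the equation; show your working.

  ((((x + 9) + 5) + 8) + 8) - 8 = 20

Step 1. [((((x + 9) + 5) + 8) + 8) - 8 = 20] -8 is outermost — add 8 both sides. So sub: (((x + 9) + 5) + 8) + 8 = 28.
Step 2. [(((x + 9) + 5) + 8) + 8 = 28] peel the +8: subtract 8 from each side ⇒ sub: ((x + 9) + 5) + 8 = 20.
Step 3. [((x + 9) + 5) + 8 = 20] subtract 8: x sits inside (… + 8) ⇒ sub: (x + 9) + 5 = 12.
Step 4. [(x + 9) + 5 = 12] 5 comes off first (subtract 5), so sub: x + 9 = 7.
Step 5. [x + 9 = 7] +9 is outermost — subtract 9 both sides. So sub: x = -2.

Answer: x ∈ {-2}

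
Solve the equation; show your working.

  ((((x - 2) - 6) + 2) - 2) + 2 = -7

Step 1. [((((x - 2) - 6) + 2) - 2) + 2 = -7] 2 comes off first (subtract 2), so sub: (((x - 2) - 6) + 2) - 2 = -9.
Step 2. [(((x - 2) - 6) + 2) - 2 = -9] add 2: x sits inside (… - 2). So sub: ((x - 2) - 6) + 2 = -7.
Step 3. [((x - 2) - 6) + 2 = -7] peel the +2: subtract 2 from each side, so sub: (x - 2) - 6 = -9.
Step 4. [(x - 2) - 6 = -9] add 6: x sits inside (… - 6) ⇒ sub: x - 2 = -3.
Step 5. [x - 2 = -3] the outer -2 inverts by adding 2 ⇒ sub: x = -1.

Answer: x ∈ {-1}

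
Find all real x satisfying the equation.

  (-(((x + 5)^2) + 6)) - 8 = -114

Step 1. [(-(((x + 5)^2) + 6)) - 8 = -114] add 8: x sits inside (… - 8) ⇒ sub: -(((x + 5)^2) + 6) = -106.
Step 2. [-(((x + 5)^2) + 6) = -106] LHS negated; negate both sides, so neg: ((x + 5)^2) + 6 = 106.
Step 3. [((x + 5)^2) + 6 = 106] peel the +6: subtract 6 from each side. So sub: (x + 5)^2 = 100.
Step 4. [(x + 5)^2 = 100] LHS squared, RHS 100 ≥ 0: apply √ (±) ⇒ sqrt: x + 5 = 10 or -10.
Step 5. [x + 5 = 10 or -10] +5 is outermost — subtract 5 both sides, so sub: x = 5 or -15.

Answer: x ∈ {-15, 5}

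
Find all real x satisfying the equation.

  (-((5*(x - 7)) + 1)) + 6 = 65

Step 1. [(-((5*(x - 7)) + 1)) + 6 = 65] +6 is outermost — subtract 6 both sides ⇒ sub: -((5*(x - 7)) + 1) = 59.
Step 2. [-((5*(x - 7)) + 1) = 59] leading − — multiply by −1. So neg: (5*(x - 7)) + 1 = -59.
Step 3. [(5*(x - 7)) + 1 = -59] the outer +1 inverts by subtracting 1 ⇒ sub: 5*(x - 7) = -60.
Step 4. [5*(x - 7) = -60] divide by the outer 5 ⇒ div: x - 7 = -12.
Step 5. [x - 7 = -12] the outer -7 inverts by adding 7. So sub: x = -5.

Answer: x ∈ {-5}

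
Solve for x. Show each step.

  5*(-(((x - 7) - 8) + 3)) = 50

Step 1. [5*(-(((x - 7) - 8) + 3)) = 50] divide by the outer 5 ⇒ div: -(((x - 7) - 8) + 3) = 10.
Step 2. [-(((x - 7) - 8) + 3) = 10] flip signs both sides, so neg: ((x - 7) - 8) + 3 = -10.
Step 3. [((x - 7) - 8) + 3 = -10] +3 is outermost — subtract 3 both sides. So sub: (x - 7) - 8 = -13.
Step 4. [(x - 7) - 8 = -13] the outer -8 inverts by adding 8, so sub: x - 7 = -5.
Step 5. [x - 7 = -5] add 7: x sits inside (… - 7), so sub: x = 2.

Answer: x ∈ {2}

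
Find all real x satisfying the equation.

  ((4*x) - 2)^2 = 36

Step 1. [((4*x) - 2)^2 = 36] 36 ≥ 0, LHS is (·)² — take ±√. So sqrt: (4*x) - 2 = 6 or -6.
Step 2. [(4*x) - 2 = 6 or -6] add 2: x sits inside (… - 2). So sub: 4*x = 8 or -4.
Step 3. [4*x = 8 or -4] 4·(inner) — divide through by 4. So div: x = 2 or -1.

Answer: x ∈ {-1, 2}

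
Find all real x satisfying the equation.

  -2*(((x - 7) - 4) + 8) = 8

Step 1. [-2*(((x - 7) - 4) + 8) = 8] -2·(inner) — divide through by -2, so div: ((x - 7) - 4) + 8 = -4.
Step 2. [((x - 7) - 4) + 8 = -4] peel the +8: subtract 8 from each side ⇒ sub: (x - 7) - 4 = -12.
Step 3. [(x - 7) - 4 = -12] the outer -4 inverts by adding 4, so sub: x - 7 = -8.
Step 4. [x - 7 = -8] the outer -7 inverts by adding 7 ⇒ sub: x = -1.

Answer: x ∈ {-1}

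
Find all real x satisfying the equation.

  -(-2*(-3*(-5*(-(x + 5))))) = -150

Step 1. [-(-2*(-3*(-5*(-(x + 5))))) = -150] LHS negated; negate both sides. So neg: -2*(-3*(-5*(-(x + 5)))) = 150.
Step 2. [-2*(-3*(-5*(-(x + 5)))) = 150] leading coefficient -2: divide by -2, so div: -3*(-5*(-(x + 5))) = -75.
Step 3. [-3*(-5*(-(x + 5))) = -75] -3 out front; divide by -3. So div: -5*(-(x + 5)) = 25.
Step 4. [-5*(-(x + 5)) = 25] leading coefficient -5: divide by -5. So div: -(x + 5) = -5.
Step 5. [-(x + 5) = -5] flip signs both sides. So neg: x + 5 = 5.
Step 6. [x + 5 = 5] 5 comes off first (subtract 5) ⇒ sub: x = 0.

Answer: x ∈ {0}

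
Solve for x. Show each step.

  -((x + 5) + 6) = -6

Step 1. [-((x + 5) + 6) = -6] leading − — multiply by −1 ⇒ neg: (x + 5) + 6 = 6.
Step 2. [(x + 5) + 6 = 6] the outer +6 inverts by subtracting 6. So sub: x + 5 = 0.
Step 3. [x + 5 = 0] peel the +5: subtract 5 from each side ⇒ sub: x = -5.

Answer: x ∈ {-5}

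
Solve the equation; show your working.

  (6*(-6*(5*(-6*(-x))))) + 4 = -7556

Step 1. [(6*(-6*(5*(-6*(-x))))) + 4 = -7556] peel the +4: subtract 4 from each side. So sub: 6*(-6*(5*(-6*(-x)))) = -7560.
Step 2. [6*(-6*(5*(-6*(-x)))) = -7560] leading coefficient 6: divide by 6, so div: -6*(5*(-6*(-x))) = -1260.
Step 3. [-6*(5*(-6*(-x))) = -1260] leading coefficient -6: divide by -6. So div: 5*(-6*(-x)) = 210.
Step 4. [5*(-6*(-x)) = 210] 5·(inner) — divide through by 5. So div: -6*(-x) = 42.
Step 5. [-6*(-x) = 42] divide by the outer -6. So div: -x = -7.
Step 6. [-x = -7] flip signs both sides. So neg: x = 7.

Answer: x ∈ {7}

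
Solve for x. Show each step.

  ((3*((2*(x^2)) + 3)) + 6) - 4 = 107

Step 1. [((3*((2*(x^2)) + 3)) + 6) - 4 = 107] -4 is outermost — add 4 both sides ⇒ sub: (3*((2*(x^2)) + 3)) + 6 = 111.
Step 2. [(3*((2*(x^2)) + 3)) + 6 = 111] 3 divides every term; factor it out ⇒ factor: ((2*(x^2)) + 3) + 2 = 37.
Step 3. [((2*(x^2)) + 3) + 2 = 37] peel the +2: subtract 2 from each side, so sub: (2*(x^2)) + 3 = 35.
Step 4. [(2*(x^2)) + 3 = 35] peel the +3: subtract 3 from each side, so sub: 2*(x^2) = 32.
Step 5. [2*(x^2) = 32] 2 out front; divide by 2. So div: x^2 = 16.
Step 6. [x^2 = 16] √ both sides: 16 ≥ 0 gives two branches ⇒ sqrt: x = 4 or -4.

Answer: x ∈ {-4, 4}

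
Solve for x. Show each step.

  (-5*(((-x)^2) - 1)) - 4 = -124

Step 1. [(-5*(((-x)^2) - 1)) - 4 = -124] add 4: x sits inside (… - 4) ⇒ sub: -5*(((-x)^2) - 1) = -120.
Step 2. [-5*(((-x)^2) - 1) = -120] leading coefficient -5: divide by -5. So div: ((-x)^2) - 1 = 24.
Step 3. [((-x)^2) - 1 = 24] 1 comes off first (add 1), so sub: (-x)^2 = 25.
Step 4. [(-x)^2 = 25] 25 ≥ 0, LHS is (·)² — take ±√, so sqrt: -x = 5 or -5.
Step 5. [-x = 5 or -5] leading − — multiply by −1, so neg: x = -5 or 5.

Answer: x ∈ {-5, 5}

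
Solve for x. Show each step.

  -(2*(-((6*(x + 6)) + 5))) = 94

Step 1. [-(2*(-((6*(x + 6)) + 5))) = 94] leading − — multiply by −1, so neg: 2*(-((6*(x + 6)) + 5)) = -94.
Step 2. [2*(-((6*(x + 6)) + 5)) = -94] 2 out front; divide by 2. So div: -((6*(x + 6)) + 5) = -47.
Step 3. [-((6*(x + 6)) + 5) = -47] LHS negated; negate both sides ⇒ neg: (6*(x + 6)) + 5 = 47.
Step 4. [(6*(x + 6)) + 5 = 47] peel the +5: subtract 5 from each side, so sub: 6*(x + 6) = 42.
Step 5. [6*(x + 6) = 42] 6·(inner) — divide through by 6, so div: x + 6 = 7.
Step 6. [x + 6 = 7] peel the +6: subtract 6 from each side, so sub: x = 1.

Answer: x ∈ {1}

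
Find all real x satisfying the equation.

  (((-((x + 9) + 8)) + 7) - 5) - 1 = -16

Step 1. [(((-((x + 9) + 8)) + 7) - 5) - 1 = -16] 1 comes off first (add 1). So sub: ((-((x + 9) + 8)) + 7) - 5 = -15.
Step 2. [((-((x + 9) + 8)) + 7) - 5 = -15] the outer -5 inverts by adding 5 ⇒ sub: (-((x + 9) + 8)) + 7 = -10.
Step 3. [(-((x + 9) + 8)) + 7 = -10] 7 comes off first (subtract 7). So sub: -((x + 9) + 8) = -17.
Step 4. [-((x + 9) + 8) = -17] LHS negated; negate both sides ⇒ neg: (x + 9) + 8 = 17.
Step 5. [(x + 9) + 8 = 17] peel the +8: subtract 8 from each side ⇒ sub: x + 9 = 9.
Step 6. [x + 9 = 9] 9 comes off first (subtract 9). So sub: x = 0.

Answer: x ∈ {0}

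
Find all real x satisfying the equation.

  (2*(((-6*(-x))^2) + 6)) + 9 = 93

Step 1. [(2*(((-6*(-x))^2) + 6)) + 9 = 93] 9 comes off first (subtract 9) ⇒ sub: 2*(((-6*(-x))^2) + 6) = 84.
Step 2. [2*(((-6*(-x))^2) + 6) = 84] 2·(inner) — divide through by 2, so div: ((-6*(-x))^2) + 6 = 42.
Step 3. [((-6*(-x))^2) + 6 = 42] the outer +6 inverts by subtracting 6. So sub: (-6*(-x))^2 = 36.
Step 4. [(-6*(-x))^2 = 36] √ both sides: 36 ≥ 0 gives two branches, so sqrt: -6*(-x) = 6 or -6.
Step 5. [-6*(-x) = 6 or -6] LHS = -6·(…); ÷-6 both sides. So div: -x = -1 or 1.
Step 6. [-x = -1 or 1] flip signs both sides ⇒ neg: x = 1 or -1.

Answer: x ∈ {-1, 1}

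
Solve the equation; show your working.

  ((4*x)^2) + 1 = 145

Step 1. [((4*x)^2) + 1 = 145] +1 is outermost — subtract 1 both sides, so sub: (4*x)^2 = 144.
Step 2. [(4*x)^2 = 144] √ both sides: 144 ≥ 0 gives two branches ⇒ sqrt: 4*x = 12 or -12.
Step 3. [4*x = 12 or -12] divide by the outer 4, so div: x = 3 or -3.

Answer: x ∈ {-3, 3}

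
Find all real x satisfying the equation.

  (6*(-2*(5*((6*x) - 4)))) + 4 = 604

Step 1. [(6*(-2*(5*((6*x) - 4)))) + 4 = 604] the outer +4 inverts by subtracting 4, so sub: 6*(-2*(5*((6*x) - 4))) = 600.
Step 2. [6*(-2*(5*((6*x) - 4))) = 600] divide by the outer 6, so div: -2*(5*((6*x) - 4)) = 100.
Step 3. [-2*(5*((6*x) - 4)) = 100] divide by the outer -2, so div: 5*((6*x) - 4) = -50.
Step 4. [5*((6*x) - 4) = -50] leading coefficient 5: divide by 5 ⇒ div: (6*x) - 4 = -10.
Step 5. [(6*x) - 4 = -10] 4 comes off first (add 4) ⇒ sub: 6*x = -6.
Step 6. [6*x = -6] 6 out front; divide by 6 ⇒ div: x = -1.

Answer: x ∈ {-1}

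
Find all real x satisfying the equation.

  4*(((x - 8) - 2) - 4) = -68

Step 1. [4*(((x - 8) - 2) - 4) = -68] 4 out front; divide by 4. So div: ((x - 8) - 2) - 4 = -17.
Step 2. [((x - 8) - 2) - 4 = -17] 4 comes off first (add 4), so sub: (x - 8) - 2 = -13.
Step 3. [(x - 8) - 2 = -13] add 2: x sits inside (… - 2) ⇒ sub: x - 8 = -11.
Step 4. [x - 8 = -11] the outer -8 inverts by adding 8, so sub: x = -3.

Answer: x ∈ {-3}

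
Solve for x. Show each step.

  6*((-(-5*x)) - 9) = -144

Step 1. [6*((-(-5*x)) - 9) = -144] LHS = 6·(…); ÷6 both sides. So div: (-(-5*x)) - 9 = -24.
Step 2. [(-(-5*x)) - 9 = -24] add 9: x sits inside (… - 9), so sub: -(-5*x) = -15.
Step 3. [-(-5*x) = -15] flip signs both sides ⇒ neg: -5*x = 15.
Step 4. [-5*x = 15] leading coefficient -5: divide by -5, so div: x = -3.

Answer: x ∈ {-3}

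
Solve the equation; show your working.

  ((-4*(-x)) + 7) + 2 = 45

Step 1. [((-4*(-x)) + 7) + 2 = 45] peel the +2: subtract 2 from each side, so sub: (-4*(-x)) + 7 = 43.
Step 2. [(-4*(-x)) + 7 = 43] 7 comes off first (subtract 7). So sub: -4*(-x) = 36.
Step 3. [-4*(-x) = 36] divide by the outer -4 ⇒ div: -x = -9.
Step 4. [-x = -9] leading − — multiply by −1 ⇒ neg: x = 9.

Answer: x ∈ {9}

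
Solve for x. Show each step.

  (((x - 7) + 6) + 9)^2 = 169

Step 1. [(((x - 7) + 6) + 9)^2 = 169] LHS squared, RHS 169 ≥ 0: apply √ (±). So sqrt: ((x - 7) + 6) + 9 = 13 or -13.
Step 2. [((x - 7) + 6) + 9 = 13 or -13] subtract 9: x sits inside (… + 9), so sub: (x - 7) + 6 = 4 or -22.
Step 3. [(x - 7) + 6 = 4 or -22] +6 is outermost — subtract 6 both sides, so sub: x - 7 = -2 or -28.
Step 4. [x - 7 = -2 or -28] the outer -7 inverts by adding 7, so sub: x = 5 or -21.

Answer: x ∈ {-21, 5}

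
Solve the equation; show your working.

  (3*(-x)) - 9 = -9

Step 1. [(3*(-x)) - 9 = -9] peel the -9: add 9 from each side, so sub: 3*(-x) = 0.
Step 2. [3*(-x) = 0] 3·(inner) — divide through by 3, so div: -x = 0.
Step 3. [-x = 0] leading − — multiply by −1 ⇒ neg: x = 0.

Answer: x ∈ {0}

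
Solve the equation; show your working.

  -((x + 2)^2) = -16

Step 1. [-((x + 2)^2) = -16] flip signs both sides. So neg: (x + 2)^2 = 16.
Step 2. [(x + 2)^2 = 16] √ both sides: 16 ≥ 0 gives two branches, so sqrt: x + 2 = 4 or -4.
Step 3. [x + 2 = 4 or -4] +2 is outermost — subtract 2 both sides ⇒ sub: x = 2 or -6.

Answer: x ∈ {-6, 2}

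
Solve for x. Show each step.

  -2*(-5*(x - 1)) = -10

Step 1. [-2*(-5*(x - 1)) = -10] -2 out front; divide by -2 ⇒ div: -5*(x - 1) = 5.
Step 2. [-5*(x - 1) = 5] leading coefficient -5: divide by -5 ⇒ div: x - 1 = -1.
Step 3. [x - 1 = -1] the outer -1 inverts by adding 1, so sub: x = 0.

Answer: x ∈ {0}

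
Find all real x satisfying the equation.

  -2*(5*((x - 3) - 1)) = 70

Step 1. [-2*(5*((x - 3) - 1)) = 70] leading coefficient -2: divide by -2. So div: 5*((x - 3) - 1) = -35.
Step 2. [5*((x - 3) - 1) = -35] 5·(inner) — divide through by 5 ⇒ div: (x - 3) - 1 = -7.
Step 3. [(x - 3) - 1 = -7] peel the -1: add 1 from each side. So sub: x - 3 = -6.
Step 4. [x - 3 = -6] peel the -3: add 3 from each side ⇒ sub: x = -3.

Answer: x ∈ {-3}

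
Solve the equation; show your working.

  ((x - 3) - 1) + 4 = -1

Step 1. [((x - 3) - 1) + 4 = -1] the outer +4 inverts by subtracting 4 ⇒ sub: (x - 3) - 1 = -5.
Step 2. [(x - 3) - 1 = -5] 1 comes off first (add 1), so sub: x - 3 = -4.
Step 3. [x - 3 = -4] peel the -3: add 3 from each side, so sub: x = -1.

Answer: x ∈ {-1}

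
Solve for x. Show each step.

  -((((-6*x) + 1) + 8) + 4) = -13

Step 1. [-((((-6*x) + 1) + 8) + 4) = -13] flip signs both sides, so neg: (((-6*x) + 1) + 8) + 4 = 13.
Step 2. [(((-6*x) + 1) + 8) + 4 = 13] 4 comes off first (subtract 4). So sub: ((-6*x) + 1) + 8 = 9.
Step 3. [((-6*x) + 1) + 8 = 9] the outer +8 inverts by subtracting 8 ⇒ sub: (-6*x) + 1 = 1.
Step 4. [(-6*x) + 1 = 1] 1 comes off first (subtract 1). So sub: -6*x = 0.
Step 5. [-6*x = 0] divide by the outer -6. So div: x = 0.

Answer: x ∈ {0}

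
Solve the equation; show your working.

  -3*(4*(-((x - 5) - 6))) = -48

Step 1. [-3*(4*(-((x - 5) - 6))) = -48] -3 out front; divide by -3. So div: 4*(-((x - 5) - 6)) = 16.
Step 2. [4*(-((x - 5) - 6)) = 16] divide by the outer 4. So div: -((x - 5) - 6) = 4.
Step 3. [-((x - 5) - 6) = 4] flip signs both sides, so neg: (x - 5) - 6 = -4.
Step 4. [(x - 5) - 6 = -4] -6 is outermost — add 6 both sides. So sub: x - 5 = 2.
Step 5. [x - 5 = 2] the outer -5 inverts by adding 5 ⇒ sub: x = 7.

Answer: x ∈ {7}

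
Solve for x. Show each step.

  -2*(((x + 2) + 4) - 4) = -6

Step 1. [-2*(((x + 2) + 4) - 4) = -6] -2·(inner) — divide through by -2, so div: ((x + 2) + 4) - 4 = 3.
Step 2. [((x + 2) + 4) - 4 = 3] peel the -4: add 4 from each side. So sub: (x + 2) + 4 = 7.
Step 3. [(x + 2) + 4 = 7] +4 is outermost — subtract 4 both sides ⇒ sub: x + 2 = 3.
Step 4. [x + 2 = 3] the outer +2 inverts by subtracting 2, so sub: x = 1.

Answer: x ∈ {1}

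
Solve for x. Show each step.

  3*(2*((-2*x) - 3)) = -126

Step 1. [3*(2*((-2*x) - 3)) = -126] divide by the outer 3, so div: 2*((-2*x) - 3) = -42.
Step 2. [2*((-2*x) - 3) = -42] 2·(inner) — divide through by 2, so div: (-2*x) - 3 = -21.
Step 3. [(-2*x) - 3 = -21] peel the -3: add 3 from each side ⇒ sub: -2*x = -18.
Step 4. [-2*x = -18] divide by the outer -2, so div: x = 9.

Answer: x ∈ {9}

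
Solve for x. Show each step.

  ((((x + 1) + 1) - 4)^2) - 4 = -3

Step 1. [((((x + 1) + 1) - 4)^2) - 4 = -3] add 4: x sits inside (… - 4). So sub: (((x + 1) + 1) - 4)^2 = 1.
Step 2. [(((x + 1) + 1) - 4)^2 = 1] √ both sides: 1 ≥ 0 gives two branches, so sqrt: ((x + 1) + 1) - 4 = 1 or -1.
Step 3. [((x + 1) + 1) - 4 = 1 or -1] the outer -4 inverts by adding 4. So sub: (x + 1) + 1 = 5 or 3.
Step 4. [(x + 1) + 1 = 5 or 3] 1 comes off first (subtract 1), so sub: x + 1 = 4 or 2.
Step 5. [x + 1 = 4 or 2] +1 is outermost — subtract 1 both sides. So sub: x = 3 or 1.

Answer: x ∈ {1, 3}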